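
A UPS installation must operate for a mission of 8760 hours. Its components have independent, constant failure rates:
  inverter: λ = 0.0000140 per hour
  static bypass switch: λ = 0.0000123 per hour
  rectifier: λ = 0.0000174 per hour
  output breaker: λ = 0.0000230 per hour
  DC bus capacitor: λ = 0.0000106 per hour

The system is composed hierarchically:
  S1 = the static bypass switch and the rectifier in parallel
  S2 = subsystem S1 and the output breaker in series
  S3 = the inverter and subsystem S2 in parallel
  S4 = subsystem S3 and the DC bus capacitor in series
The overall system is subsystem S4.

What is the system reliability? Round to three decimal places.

R(inverter) = exp(−0.0000140 × 8760) = 0.88458
R(static bypass switch) = exp(−0.0000123 × 8760) = 0.89785
R(rectifier) = exp(−0.0000174 × 8760) = 0.85862
R(output breaker) = exp(−0.0000230 × 8760) = 0.81752
R(DC bus capacitor) = exp(−0.0000106 × 8760) = 0.91132
Parallel (static bypass switch and rectifier): 1 − (1 − 0.89785)(1 − 0.85862) = 0.98556
Series ([0.98556] and output breaker): 0.98556 × 0.81752 = 0.80572
Parallel (inverter and [0.80572]): 1 − (1 − 0.88458)(1 − 0.80572) = 0.97758
Series ([0.97758] and DC bus capacitor): 0.97758 × 0.91132 = 0.891

0.891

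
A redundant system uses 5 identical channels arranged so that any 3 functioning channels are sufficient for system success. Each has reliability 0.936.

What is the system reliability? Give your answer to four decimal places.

R = Σ_{i=3}^{5} C(5,i) p^i (1−p)^{5−i} with p = 0.936
C(5,3)·0.936^3·0.064^2 = 0.033588
C(5,4)·0.936^4·0.064^1 = 0.245614
C(5,5)·0.936^5·0.064^0 = 0.718421
Sum = 0.9976

0.9976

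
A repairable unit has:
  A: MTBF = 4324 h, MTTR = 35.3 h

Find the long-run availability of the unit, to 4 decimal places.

0.9919

A(A) = MTBF/(MTBF+MTTR) = 4324/(4324+35.3) = 0.9919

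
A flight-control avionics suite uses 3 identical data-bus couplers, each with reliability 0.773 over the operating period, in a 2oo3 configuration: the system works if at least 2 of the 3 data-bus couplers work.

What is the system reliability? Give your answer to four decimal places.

0.8688

R = Σ_{i=2}^{3} C(3,i) p^i (1−p)^{3−i} with p = 0.773
C(3,2)·0.773^2·0.227^1 = 0.406917
C(3,3)·0.773^3·0.227^0 = 0.461890
Sum = 0.8688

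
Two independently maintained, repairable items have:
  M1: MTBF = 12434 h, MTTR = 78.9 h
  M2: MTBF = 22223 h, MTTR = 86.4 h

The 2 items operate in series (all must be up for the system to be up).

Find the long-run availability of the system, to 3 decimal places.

0.990

A(M1) = MTBF/(MTBF+MTTR) = 12434/(12434+78.9) = 0.993695
A(M2) = MTBF/(MTBF+MTTR) = 22223/(22223+86.4) = 0.996127
Series availability: 0.993695 × 0.996127 = 0.990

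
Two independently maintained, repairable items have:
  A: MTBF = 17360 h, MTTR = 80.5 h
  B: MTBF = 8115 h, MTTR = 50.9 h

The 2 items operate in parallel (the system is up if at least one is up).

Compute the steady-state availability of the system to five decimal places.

A(A) = MTBF/(MTBF+MTTR) = 17360/(17360+80.5) = 0.995384
A(B) = MTBF/(MTBF+MTTR) = 8115/(8115+50.9) = 0.993767
Parallel availability: 1 − (1 − 0.995384)(1 − 0.993767) = 0.99997

0.99997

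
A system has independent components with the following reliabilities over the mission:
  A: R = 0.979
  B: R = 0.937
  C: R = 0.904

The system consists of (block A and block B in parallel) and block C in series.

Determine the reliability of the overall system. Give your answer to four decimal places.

0.9028

Parallel (A and B): 1 − (1 − 0.979000)(1 − 0.937000) = 0.998677
Series ([0.998677] and C): 0.998677 × 0.904000 = 0.9028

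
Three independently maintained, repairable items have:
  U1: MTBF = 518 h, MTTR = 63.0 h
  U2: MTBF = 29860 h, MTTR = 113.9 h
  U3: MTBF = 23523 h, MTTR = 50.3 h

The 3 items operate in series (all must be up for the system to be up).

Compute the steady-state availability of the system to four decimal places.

A(U1) = MTBF/(MTBF+MTTR) = 518/(518+63.0) = 0.891566
A(U2) = MTBF/(MTBF+MTTR) = 29860/(29860+113.9) = 0.996200
A(U3) = MTBF/(MTBF+MTTR) = 23523/(23523+50.3) = 0.997866
Series availability: 0.891566 × 0.996200 × 0.997866 = 0.8863

0.8863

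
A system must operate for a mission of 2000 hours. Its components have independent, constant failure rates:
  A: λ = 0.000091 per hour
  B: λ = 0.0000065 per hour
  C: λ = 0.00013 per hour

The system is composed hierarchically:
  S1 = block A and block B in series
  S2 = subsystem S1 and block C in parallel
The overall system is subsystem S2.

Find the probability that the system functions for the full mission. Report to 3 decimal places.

R(A) = exp(−0.000091 × 2000) = 0.83360
R(B) = exp(−0.0000065 × 2000) = 0.98708
R(C) = exp(−0.00013 × 2000) = 0.77105
Series (A and B): 0.83360 × 0.98708 = 0.82283
Parallel ([0.82283] and C): 1 − (1 − 0.82283)(1 − 0.77105) = 0.959

0.959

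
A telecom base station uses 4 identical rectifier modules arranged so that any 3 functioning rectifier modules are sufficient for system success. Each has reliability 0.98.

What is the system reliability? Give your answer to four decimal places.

R = Σ_{i=3}^{4} C(4,i) p^i (1−p)^{4−i} with p = 0.98
C(4,3)·0.98^3·0.02^1 = 0.075295
C(4,4)·0.98^4·0.02^0 = 0.922368
Sum = 0.9977

0.9977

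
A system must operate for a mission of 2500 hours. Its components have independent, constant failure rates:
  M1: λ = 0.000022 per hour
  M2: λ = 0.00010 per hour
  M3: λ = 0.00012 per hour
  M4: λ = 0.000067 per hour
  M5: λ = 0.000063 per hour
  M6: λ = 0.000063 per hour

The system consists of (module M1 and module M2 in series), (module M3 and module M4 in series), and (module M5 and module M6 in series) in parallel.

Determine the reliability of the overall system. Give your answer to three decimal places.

0.973

R(M1) = exp(−0.000022 × 2500) = 0.94649
R(M2) = exp(−0.00010 × 2500) = 0.77880
R(M3) = exp(−0.00012 × 2500) = 0.74082
R(M4) = exp(−0.000067 × 2500) = 0.84578
R(M5) = exp(−0.000063 × 2500) = 0.85428
R(M6) = exp(−0.000063 × 2500) = 0.85428
Series (M1 and M2): 0.94649 × 0.77880 = 0.73713
Series (M3 and M4): 0.74082 × 0.84578 = 0.62657
Series (M5 and M6): 0.85428 × 0.85428 = 0.72979
Parallel ([0.73713], [0.62657], and [0.72979]): 1 − (1 − 0.73713)(1 − 0.62657)(1 − 0.72979) = 0.973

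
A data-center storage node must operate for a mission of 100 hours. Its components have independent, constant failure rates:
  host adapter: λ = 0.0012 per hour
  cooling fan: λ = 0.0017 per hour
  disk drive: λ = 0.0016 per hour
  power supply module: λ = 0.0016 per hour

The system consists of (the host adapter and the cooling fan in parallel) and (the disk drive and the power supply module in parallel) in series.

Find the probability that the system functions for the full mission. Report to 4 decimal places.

R(host adapter) = exp(−0.0012 × 100) = 0.886920
R(cooling fan) = exp(−0.0017 × 100) = 0.843665
R(disk drive) = exp(−0.0016 × 100) = 0.852144
R(power supply module) = exp(−0.0016 × 100) = 0.852144
Parallel (host adapter and cooling fan): 1 − (1 − 0.886920)(1 − 0.843665) = 0.982322
Parallel (disk drive and power supply module): 1 − (1 − 0.852144)(1 − 0.852144) = 0.978139
Series ([0.982322] and [0.978139]): 0.982322 × 0.978139 = 0.9608

0.9608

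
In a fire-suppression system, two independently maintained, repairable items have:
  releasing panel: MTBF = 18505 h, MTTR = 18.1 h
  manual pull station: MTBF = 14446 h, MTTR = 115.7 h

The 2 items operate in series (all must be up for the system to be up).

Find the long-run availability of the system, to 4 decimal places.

A(releasing panel) = MTBF/(MTBF+MTTR) = 18505/(18505+18.1) = 0.999023
A(manual pull station) = MTBF/(MTBF+MTTR) = 14446/(14446+115.7) = 0.992054
Series availability: 0.999023 × 0.992054 = 0.9911

0.9911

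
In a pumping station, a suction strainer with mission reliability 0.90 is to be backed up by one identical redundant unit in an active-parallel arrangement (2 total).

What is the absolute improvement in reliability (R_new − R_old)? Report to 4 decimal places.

R_before = 0.90
R_after = 1 − (1 − 0.90)^2 = 0.9900
ΔR = 0.9900 − 0.90 = 0.0900

0.0900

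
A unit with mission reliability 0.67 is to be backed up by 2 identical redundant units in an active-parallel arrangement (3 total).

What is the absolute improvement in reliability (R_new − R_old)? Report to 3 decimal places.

0.294

R_before = 0.67
R_after = 1 − (1 − 0.67)^3 = 0.964
ΔR = 0.964 − 0.67 = 0.294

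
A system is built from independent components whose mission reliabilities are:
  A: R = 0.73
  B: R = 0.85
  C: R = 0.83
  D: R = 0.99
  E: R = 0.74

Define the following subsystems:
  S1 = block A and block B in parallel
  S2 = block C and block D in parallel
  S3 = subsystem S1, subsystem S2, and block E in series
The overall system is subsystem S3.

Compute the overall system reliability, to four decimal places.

0.7088

Parallel (A and B): 1 − (1 − 0.730000)(1 − 0.850000) = 0.959500
Parallel (C and D): 1 − (1 − 0.830000)(1 − 0.990000) = 0.998300
Series ([0.959500], [0.998300], and E): 0.959500 × 0.998300 × 0.740000 = 0.7088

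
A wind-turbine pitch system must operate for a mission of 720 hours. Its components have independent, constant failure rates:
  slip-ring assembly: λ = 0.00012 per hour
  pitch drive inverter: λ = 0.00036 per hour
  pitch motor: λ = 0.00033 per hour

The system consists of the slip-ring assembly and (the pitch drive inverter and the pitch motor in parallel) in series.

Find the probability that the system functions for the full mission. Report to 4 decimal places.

R(slip-ring assembly) = exp(−0.00012 × 720) = 0.917227
R(pitch drive inverter) = exp(−0.00036 × 720) = 0.771669
R(pitch motor) = exp(−0.00033 × 720) = 0.788518
Parallel (pitch drive inverter and pitch motor): 1 − (1 − 0.771669)(1 − 0.788518) = 0.951712
Series (slip-ring assembly and [0.951712]): 0.917227 × 0.951712 = 0.8729

0.8729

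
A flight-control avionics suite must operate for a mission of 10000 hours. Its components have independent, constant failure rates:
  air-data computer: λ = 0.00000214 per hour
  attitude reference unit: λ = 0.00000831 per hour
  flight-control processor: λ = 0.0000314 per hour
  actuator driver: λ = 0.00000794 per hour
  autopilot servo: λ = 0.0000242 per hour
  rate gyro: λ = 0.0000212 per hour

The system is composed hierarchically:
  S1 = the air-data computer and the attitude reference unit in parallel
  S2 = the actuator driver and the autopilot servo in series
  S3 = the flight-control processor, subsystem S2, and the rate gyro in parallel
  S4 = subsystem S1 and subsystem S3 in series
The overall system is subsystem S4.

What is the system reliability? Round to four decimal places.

R(air-data computer) = exp(−0.00000214 × 10000) = 0.978827
R(attitude reference unit) = exp(−0.00000831 × 10000) = 0.920259
R(flight-control processor) = exp(−0.0000314 × 10000) = 0.730519
R(actuator driver) = exp(−0.00000794 × 10000) = 0.923670
R(autopilot servo) = exp(−0.0000242 × 10000) = 0.785056
R(rate gyro) = exp(−0.0000212 × 10000) = 0.808965
Parallel (air-data computer and attitude reference unit): 1 − (1 − 0.978827)(1 − 0.920259) = 0.998312
Series (actuator driver and autopilot servo): 0.923670 × 0.785056 = 0.725133
Parallel (flight-control processor, [0.725133], and rate gyro): 1 − (1 − 0.730519)(1 − 0.725133)(1 − 0.808965) = 0.985850
Series ([0.998312] and [0.985850]): 0.998312 × 0.985850 = 0.9842

0.9842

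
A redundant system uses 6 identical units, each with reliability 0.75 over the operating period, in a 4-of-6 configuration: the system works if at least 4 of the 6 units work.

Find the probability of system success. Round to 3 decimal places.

0.831

R = Σ_{i=4}^{6} C(6,i) p^i (1−p)^{6−i} with p = 0.75
C(6,4)·0.75^4·0.25^2 = 0.29663
C(6,5)·0.75^5·0.25^1 = 0.35596
C(6,6)·0.75^6·0.25^0 = 0.17798
Sum = 0.831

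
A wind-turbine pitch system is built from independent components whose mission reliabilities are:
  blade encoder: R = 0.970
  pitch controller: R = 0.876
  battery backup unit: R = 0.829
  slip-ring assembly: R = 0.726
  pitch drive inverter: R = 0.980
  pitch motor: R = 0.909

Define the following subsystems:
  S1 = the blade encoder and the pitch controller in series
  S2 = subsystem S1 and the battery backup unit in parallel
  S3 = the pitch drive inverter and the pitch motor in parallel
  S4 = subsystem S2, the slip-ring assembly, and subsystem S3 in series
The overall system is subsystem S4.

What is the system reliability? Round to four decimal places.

Series (blade encoder and pitch controller): 0.970000 × 0.876000 = 0.849720
Parallel ([0.849720] and battery backup unit): 1 − (1 − 0.849720)(1 − 0.829000) = 0.974302
Parallel (pitch drive inverter and pitch motor): 1 − (1 − 0.980000)(1 − 0.909000) = 0.998180
Series ([0.974302], slip-ring assembly, and [0.998180]): 0.974302 × 0.726000 × 0.998180 = 0.7061

0.7061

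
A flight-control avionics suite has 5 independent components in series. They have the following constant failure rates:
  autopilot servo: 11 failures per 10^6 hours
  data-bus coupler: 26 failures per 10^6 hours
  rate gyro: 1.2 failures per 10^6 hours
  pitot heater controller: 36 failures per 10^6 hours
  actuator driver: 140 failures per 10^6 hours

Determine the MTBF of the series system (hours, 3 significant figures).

Series of exponential components: λ_sys = Σ λ_i
λ_sys = 0.000011 + 0.000026 + 0.0000012 + 0.000036 + 0.00014 = 2.1420e-04 /h
MTBF = 1 / λ_sys = 4670 h

4670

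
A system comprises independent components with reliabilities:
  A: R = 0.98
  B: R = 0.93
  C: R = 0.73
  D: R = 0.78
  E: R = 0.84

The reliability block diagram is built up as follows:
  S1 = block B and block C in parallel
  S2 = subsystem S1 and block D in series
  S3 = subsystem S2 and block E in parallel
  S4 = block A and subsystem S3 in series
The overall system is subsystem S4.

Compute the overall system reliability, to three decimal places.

0.943

Parallel (B and C): 1 − (1 − 0.93000)(1 − 0.73000) = 0.98110
Series ([0.98110] and D): 0.98110 × 0.78000 = 0.76526
Parallel ([0.76526] and E): 1 − (1 − 0.76526)(1 − 0.84000) = 0.96244
Series (A and [0.96244]): 0.98000 × 0.96244 = 0.943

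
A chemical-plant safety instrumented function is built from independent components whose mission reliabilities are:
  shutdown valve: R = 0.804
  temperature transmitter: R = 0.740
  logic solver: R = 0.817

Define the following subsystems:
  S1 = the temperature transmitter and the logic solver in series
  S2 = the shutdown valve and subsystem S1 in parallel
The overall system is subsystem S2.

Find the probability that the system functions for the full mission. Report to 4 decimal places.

Series (temperature transmitter and logic solver): 0.740000 × 0.817000 = 0.604580
Parallel (shutdown valve and [0.604580]): 1 − (1 − 0.804000)(1 − 0.604580) = 0.9225

0.9225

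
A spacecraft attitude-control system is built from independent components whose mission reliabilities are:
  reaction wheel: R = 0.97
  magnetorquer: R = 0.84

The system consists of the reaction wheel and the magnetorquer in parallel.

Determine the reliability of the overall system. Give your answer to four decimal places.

Parallel (reaction wheel and magnetorquer): 1 − (1 − 0.970000)(1 − 0.840000) = 0.9952

0.9952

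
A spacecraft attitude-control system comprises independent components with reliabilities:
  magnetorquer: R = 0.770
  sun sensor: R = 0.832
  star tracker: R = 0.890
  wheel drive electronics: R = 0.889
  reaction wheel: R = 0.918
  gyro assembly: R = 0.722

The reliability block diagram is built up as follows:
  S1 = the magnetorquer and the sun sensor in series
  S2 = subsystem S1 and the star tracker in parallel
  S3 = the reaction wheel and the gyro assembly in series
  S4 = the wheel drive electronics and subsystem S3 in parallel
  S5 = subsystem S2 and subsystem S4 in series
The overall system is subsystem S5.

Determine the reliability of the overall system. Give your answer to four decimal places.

Series (magnetorquer and sun sensor): 0.770000 × 0.832000 = 0.640640
Parallel ([0.640640] and star tracker): 1 − (1 − 0.640640)(1 − 0.890000) = 0.960470
Series (reaction wheel and gyro assembly): 0.918000 × 0.722000 = 0.662796
Parallel (wheel drive electronics and [0.662796]): 1 − (1 − 0.889000)(1 − 0.662796) = 0.962570
Series ([0.960470] and [0.962570]): 0.960470 × 0.962570 = 0.9245

0.9245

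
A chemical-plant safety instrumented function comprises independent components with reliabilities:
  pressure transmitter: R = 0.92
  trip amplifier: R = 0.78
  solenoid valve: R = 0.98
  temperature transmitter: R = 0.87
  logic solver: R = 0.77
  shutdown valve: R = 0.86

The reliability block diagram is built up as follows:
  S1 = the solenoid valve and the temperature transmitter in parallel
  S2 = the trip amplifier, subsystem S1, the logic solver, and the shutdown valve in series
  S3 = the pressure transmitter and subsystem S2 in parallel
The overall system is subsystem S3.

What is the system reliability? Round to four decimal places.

Parallel (solenoid valve and temperature transmitter): 1 − (1 − 0.980000)(1 − 0.870000) = 0.997400
Series (trip amplifier, [0.997400], logic solver, and shutdown valve): 0.780000 × 0.997400 × 0.770000 × 0.860000 = 0.515173
Parallel (pressure transmitter and [0.515173]): 1 − (1 − 0.920000)(1 − 0.515173) = 0.9612

0.9612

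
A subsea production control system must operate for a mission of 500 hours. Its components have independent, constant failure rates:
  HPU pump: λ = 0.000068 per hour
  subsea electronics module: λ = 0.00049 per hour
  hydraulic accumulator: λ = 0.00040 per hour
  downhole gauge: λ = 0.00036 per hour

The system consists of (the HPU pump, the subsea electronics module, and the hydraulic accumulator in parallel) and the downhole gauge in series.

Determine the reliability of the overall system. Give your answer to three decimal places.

0.834

R(HPU pump) = exp(−0.000068 × 500) = 0.96657
R(subsea electronics module) = exp(−0.00049 × 500) = 0.78270
R(hydraulic accumulator) = exp(−0.00040 × 500) = 0.81873
R(downhole gauge) = exp(−0.00036 × 500) = 0.83527
Parallel (HPU pump, subsea electronics module, and hydraulic accumulator): 1 − (1 − 0.96657)(1 − 0.78270)(1 − 0.81873) = 0.99868
Series ([0.99868] and downhole gauge): 0.99868 × 0.83527 = 0.834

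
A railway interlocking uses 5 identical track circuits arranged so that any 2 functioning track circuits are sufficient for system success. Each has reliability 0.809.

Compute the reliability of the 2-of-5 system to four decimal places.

0.9944

R = Σ_{i=2}^{5} C(5,i) p^i (1−p)^{5−i} with p = 0.809
C(5,2)·0.809^2·0.191^3 = 0.045603
C(5,3)·0.809^3·0.191^2 = 0.193158
C(5,4)·0.809^4·0.191^1 = 0.409070
C(5,5)·0.809^5·0.191^0 = 0.346531
Sum = 0.9944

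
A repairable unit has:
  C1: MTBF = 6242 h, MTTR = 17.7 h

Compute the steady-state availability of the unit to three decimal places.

A(C1) = MTBF/(MTBF+MTTR) = 6242/(6242+17.7) = 0.997

0.997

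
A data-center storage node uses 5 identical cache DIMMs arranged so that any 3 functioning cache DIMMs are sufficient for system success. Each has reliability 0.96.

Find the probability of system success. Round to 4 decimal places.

0.9994

R = Σ_{i=3}^{5} C(5,i) p^i (1−p)^{5−i} with p = 0.96
C(5,3)·0.96^3·0.04^2 = 0.014156
C(5,4)·0.96^4·0.04^1 = 0.169869
C(5,5)·0.96^5·0.04^0 = 0.815373
Sum = 0.9994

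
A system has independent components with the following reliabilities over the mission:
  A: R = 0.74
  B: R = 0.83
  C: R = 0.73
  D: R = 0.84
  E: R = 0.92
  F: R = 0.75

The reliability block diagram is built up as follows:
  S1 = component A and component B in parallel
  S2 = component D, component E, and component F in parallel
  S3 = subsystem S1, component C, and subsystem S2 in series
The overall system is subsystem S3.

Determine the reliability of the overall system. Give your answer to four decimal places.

0.6955

Parallel (A and B): 1 − (1 − 0.740000)(1 − 0.830000) = 0.955800
Parallel (D, E, and F): 1 − (1 − 0.840000)(1 − 0.920000)(1 − 0.750000) = 0.996800
Series ([0.955800], C, and [0.996800]): 0.955800 × 0.730000 × 0.996800 = 0.6955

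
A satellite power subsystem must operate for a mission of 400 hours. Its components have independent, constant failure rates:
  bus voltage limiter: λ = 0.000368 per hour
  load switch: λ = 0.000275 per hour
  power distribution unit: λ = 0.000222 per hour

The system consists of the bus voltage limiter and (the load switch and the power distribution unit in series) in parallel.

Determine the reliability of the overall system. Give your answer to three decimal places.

R(bus voltage limiter) = exp(−0.000368 × 400) = 0.86312
R(load switch) = exp(−0.000275 × 400) = 0.89583
R(power distribution unit) = exp(−0.000222 × 400) = 0.91503
Series (load switch and power distribution unit): 0.89583 × 0.91503 = 0.81971
Parallel (bus voltage limiter and [0.81971]): 1 − (1 − 0.86312)(1 − 0.81971) = 0.975

0.975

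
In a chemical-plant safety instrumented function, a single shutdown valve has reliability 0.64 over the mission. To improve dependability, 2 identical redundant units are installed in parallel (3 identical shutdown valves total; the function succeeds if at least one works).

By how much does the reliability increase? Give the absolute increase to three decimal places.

R_before = 0.64
R_after = 1 − (1 − 0.64)^3 = 0.953
ΔR = 0.953 − 0.64 = 0.313

0.313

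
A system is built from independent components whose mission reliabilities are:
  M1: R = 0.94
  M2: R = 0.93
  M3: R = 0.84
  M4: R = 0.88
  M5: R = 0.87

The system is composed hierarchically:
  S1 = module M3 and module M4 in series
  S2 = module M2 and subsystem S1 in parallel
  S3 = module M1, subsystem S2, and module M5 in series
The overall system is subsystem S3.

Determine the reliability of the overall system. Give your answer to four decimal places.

0.8029

Series (M3 and M4): 0.840000 × 0.880000 = 0.739200
Parallel (M2 and [0.739200]): 1 − (1 − 0.930000)(1 − 0.739200) = 0.981744
Series (M1, [0.981744], and M5): 0.940000 × 0.981744 × 0.870000 = 0.8029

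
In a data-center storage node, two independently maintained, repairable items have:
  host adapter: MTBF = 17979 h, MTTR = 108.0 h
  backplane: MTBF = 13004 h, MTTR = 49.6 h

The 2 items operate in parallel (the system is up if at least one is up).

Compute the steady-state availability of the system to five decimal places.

A(host adapter) = MTBF/(MTBF+MTTR) = 17979/(17979+108.0) = 0.994029
A(backplane) = MTBF/(MTBF+MTTR) = 13004/(13004+49.6) = 0.996200
Parallel availability: 1 − (1 − 0.994029)(1 − 0.996200) = 0.99998

0.99998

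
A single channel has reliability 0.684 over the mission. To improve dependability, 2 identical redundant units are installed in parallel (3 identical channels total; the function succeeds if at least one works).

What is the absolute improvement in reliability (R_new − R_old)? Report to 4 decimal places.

0.2844

R_before = 0.684
R_after = 1 − (1 − 0.684)^3 = 0.9684
ΔR = 0.9684 − 0.684 = 0.2844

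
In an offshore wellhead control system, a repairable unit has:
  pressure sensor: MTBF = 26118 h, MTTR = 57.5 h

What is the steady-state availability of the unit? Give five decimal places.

0.99780

A(pressure sensor) = MTBF/(MTBF+MTTR) = 26118/(26118+57.5) = 0.99780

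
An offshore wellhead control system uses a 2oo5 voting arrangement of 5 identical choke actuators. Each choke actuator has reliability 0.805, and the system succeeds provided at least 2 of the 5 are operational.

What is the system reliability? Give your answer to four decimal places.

R = Σ_{i=2}^{5} C(5,i) p^i (1−p)^{5−i} with p = 0.805
C(5,2)·0.805^2·0.195^3 = 0.048050
C(5,3)·0.805^3·0.195^2 = 0.198361
C(5,4)·0.805^4·0.195^1 = 0.409438
C(5,5)·0.805^5·0.195^0 = 0.338049
Sum = 0.9939

0.9939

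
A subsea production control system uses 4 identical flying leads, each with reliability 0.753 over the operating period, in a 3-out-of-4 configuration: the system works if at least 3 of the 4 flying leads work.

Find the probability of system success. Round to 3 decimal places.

0.743

R = Σ_{i=3}^{4} C(4,i) p^i (1−p)^{4−i} with p = 0.753
C(4,3)·0.753^3·0.247^1 = 0.42183
C(4,4)·0.753^4·0.247^0 = 0.32150
Sum = 0.743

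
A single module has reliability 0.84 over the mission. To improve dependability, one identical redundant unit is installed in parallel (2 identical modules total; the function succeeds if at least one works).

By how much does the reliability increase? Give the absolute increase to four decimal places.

R_before = 0.84
R_after = 1 − (1 − 0.84)^2 = 0.9744
ΔR = 0.9744 − 0.84 = 0.1344

0.1344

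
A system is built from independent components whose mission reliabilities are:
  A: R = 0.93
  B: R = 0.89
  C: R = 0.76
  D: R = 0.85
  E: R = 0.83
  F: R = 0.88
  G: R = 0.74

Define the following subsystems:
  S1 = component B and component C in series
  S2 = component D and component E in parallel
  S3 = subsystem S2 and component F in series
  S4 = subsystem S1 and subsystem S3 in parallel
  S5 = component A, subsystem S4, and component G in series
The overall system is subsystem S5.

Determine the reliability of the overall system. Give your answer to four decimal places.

Series (B and C): 0.890000 × 0.760000 = 0.676400
Parallel (D and E): 1 − (1 − 0.850000)(1 − 0.830000) = 0.974500
Series ([0.974500] and F): 0.974500 × 0.880000 = 0.857560
Parallel ([0.676400] and [0.857560]): 1 − (1 − 0.676400)(1 − 0.857560) = 0.953906
Series (A, [0.953906], and G): 0.930000 × 0.953906 × 0.740000 = 0.6565

0.6565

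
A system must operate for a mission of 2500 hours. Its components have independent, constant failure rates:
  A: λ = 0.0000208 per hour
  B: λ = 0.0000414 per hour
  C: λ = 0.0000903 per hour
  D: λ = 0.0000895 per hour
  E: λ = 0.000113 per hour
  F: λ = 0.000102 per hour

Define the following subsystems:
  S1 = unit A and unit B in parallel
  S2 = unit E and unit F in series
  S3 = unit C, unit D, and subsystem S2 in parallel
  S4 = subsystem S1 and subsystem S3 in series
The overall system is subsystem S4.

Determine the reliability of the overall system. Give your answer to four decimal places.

0.9783

R(A) = exp(−0.0000208 × 2500) = 0.949329
R(B) = exp(−0.0000414 × 2500) = 0.901676
R(C) = exp(−0.0000903 × 2500) = 0.797918
R(D) = exp(−0.0000895 × 2500) = 0.799515
R(E) = exp(−0.000113 × 2500) = 0.753897
R(F) = exp(−0.000102 × 2500) = 0.774916
Parallel (A and B): 1 − (1 − 0.949329)(1 − 0.901676) = 0.995018
Series (E and F): 0.753897 × 0.774916 = 0.584207
Parallel (C, D, and [0.584207]): 1 − (1 − 0.797918)(1 − 0.799515)(1 − 0.584207) = 0.983154
Series ([0.995018] and [0.983154]): 0.995018 × 0.983154 = 0.9783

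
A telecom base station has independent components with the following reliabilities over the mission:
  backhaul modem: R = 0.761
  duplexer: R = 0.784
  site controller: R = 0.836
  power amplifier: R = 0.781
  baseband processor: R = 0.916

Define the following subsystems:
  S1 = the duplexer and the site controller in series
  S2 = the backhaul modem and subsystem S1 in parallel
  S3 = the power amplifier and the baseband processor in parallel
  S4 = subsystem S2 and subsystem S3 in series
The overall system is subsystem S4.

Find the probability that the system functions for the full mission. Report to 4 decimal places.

0.9008

Series (duplexer and site controller): 0.784000 × 0.836000 = 0.655424
Parallel (backhaul modem and [0.655424]): 1 − (1 − 0.761000)(1 − 0.655424) = 0.917646
Parallel (power amplifier and baseband processor): 1 − (1 − 0.781000)(1 − 0.916000) = 0.981604
Series ([0.917646] and [0.981604]): 0.917646 × 0.981604 = 0.9008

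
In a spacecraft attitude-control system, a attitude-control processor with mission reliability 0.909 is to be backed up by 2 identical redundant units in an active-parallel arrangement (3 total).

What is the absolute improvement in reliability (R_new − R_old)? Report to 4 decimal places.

R_before = 0.909
R_after = 1 − (1 − 0.909)^3 = 0.9992
ΔR = 0.9992 − 0.909 = 0.0902

0.0902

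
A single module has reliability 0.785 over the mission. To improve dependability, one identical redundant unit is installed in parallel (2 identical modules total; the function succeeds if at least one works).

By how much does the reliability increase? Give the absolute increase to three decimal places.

R_before = 0.785
R_after = 1 − (1 − 0.785)^2 = 0.954
ΔR = 0.954 − 0.785 = 0.169

0.169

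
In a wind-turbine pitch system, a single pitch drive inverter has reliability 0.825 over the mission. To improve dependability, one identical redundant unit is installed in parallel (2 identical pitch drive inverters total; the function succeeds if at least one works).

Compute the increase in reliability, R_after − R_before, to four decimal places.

R_before = 0.825
R_after = 1 − (1 − 0.825)^2 = 0.9694
ΔR = 0.9694 − 0.825 = 0.1444

0.1444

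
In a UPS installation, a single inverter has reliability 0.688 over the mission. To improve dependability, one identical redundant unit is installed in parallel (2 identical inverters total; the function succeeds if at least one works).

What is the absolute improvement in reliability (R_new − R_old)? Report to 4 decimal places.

0.2147

R_before = 0.688
R_after = 1 − (1 − 0.688)^2 = 0.9027
ΔR = 0.9027 − 0.688 = 0.2147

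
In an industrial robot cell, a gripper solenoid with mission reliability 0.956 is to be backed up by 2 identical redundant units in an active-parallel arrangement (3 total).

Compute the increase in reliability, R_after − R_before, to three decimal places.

R_before = 0.956
R_after = 1 − (1 − 0.956)^3 = 1.000
ΔR = 1.000 − 0.956 = 0.044

0.044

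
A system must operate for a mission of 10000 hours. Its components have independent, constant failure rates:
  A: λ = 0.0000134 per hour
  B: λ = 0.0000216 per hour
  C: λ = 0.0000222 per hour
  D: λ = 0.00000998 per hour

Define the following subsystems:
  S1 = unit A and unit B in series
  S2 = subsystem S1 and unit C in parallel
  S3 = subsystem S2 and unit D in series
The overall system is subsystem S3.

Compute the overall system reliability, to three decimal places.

0.852

R(A) = exp(−0.0000134 × 10000) = 0.87459
R(B) = exp(−0.0000216 × 10000) = 0.80574
R(C) = exp(−0.0000222 × 10000) = 0.80092
R(D) = exp(−0.00000998 × 10000) = 0.90502
Series (A and B): 0.87459 × 0.80574 = 0.70469
Parallel ([0.70469] and C): 1 − (1 − 0.70469)(1 − 0.80092) = 0.94121
Series ([0.94121] and D): 0.94121 × 0.90502 = 0.852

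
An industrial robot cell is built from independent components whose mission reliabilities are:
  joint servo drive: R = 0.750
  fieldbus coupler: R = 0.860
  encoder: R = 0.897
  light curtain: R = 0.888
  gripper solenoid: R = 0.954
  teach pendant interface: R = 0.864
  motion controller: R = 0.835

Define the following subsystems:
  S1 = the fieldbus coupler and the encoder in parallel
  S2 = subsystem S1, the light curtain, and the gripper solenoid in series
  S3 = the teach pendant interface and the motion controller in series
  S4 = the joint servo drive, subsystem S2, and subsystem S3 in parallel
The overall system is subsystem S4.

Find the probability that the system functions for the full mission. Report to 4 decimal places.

0.9885

Parallel (fieldbus coupler and encoder): 1 − (1 − 0.860000)(1 − 0.897000) = 0.985580
Series ([0.985580], light curtain, and gripper solenoid): 0.985580 × 0.888000 × 0.954000 = 0.834936
Series (teach pendant interface and motion controller): 0.864000 × 0.835000 = 0.721440
Parallel (joint servo drive, [0.834936], and [0.721440]): 1 − (1 − 0.750000)(1 − 0.834936)(1 − 0.721440) = 0.9885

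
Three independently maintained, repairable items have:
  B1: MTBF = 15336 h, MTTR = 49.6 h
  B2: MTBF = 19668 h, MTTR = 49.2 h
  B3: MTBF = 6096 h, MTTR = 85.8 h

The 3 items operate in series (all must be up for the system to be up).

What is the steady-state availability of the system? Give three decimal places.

0.980

A(B1) = MTBF/(MTBF+MTTR) = 15336/(15336+49.6) = 0.996776
A(B2) = MTBF/(MTBF+MTTR) = 19668/(19668+49.2) = 0.997505
A(B3) = MTBF/(MTBF+MTTR) = 6096/(6096+85.8) = 0.986121
Series availability: 0.996776 × 0.997505 × 0.986121 = 0.980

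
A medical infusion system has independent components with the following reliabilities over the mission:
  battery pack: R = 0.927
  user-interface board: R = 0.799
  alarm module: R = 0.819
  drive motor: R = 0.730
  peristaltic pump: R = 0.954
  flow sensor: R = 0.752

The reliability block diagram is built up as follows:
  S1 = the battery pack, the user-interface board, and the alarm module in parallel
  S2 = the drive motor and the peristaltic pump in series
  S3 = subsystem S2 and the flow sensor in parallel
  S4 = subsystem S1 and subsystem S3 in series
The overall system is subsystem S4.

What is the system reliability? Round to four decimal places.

Parallel (battery pack, user-interface board, and alarm module): 1 − (1 − 0.927000)(1 − 0.799000)(1 − 0.819000) = 0.997344
Series (drive motor and peristaltic pump): 0.730000 × 0.954000 = 0.696420
Parallel ([0.696420] and flow sensor): 1 − (1 − 0.696420)(1 − 0.752000) = 0.924712
Series ([0.997344] and [0.924712]): 0.997344 × 0.924712 = 0.9223

0.9223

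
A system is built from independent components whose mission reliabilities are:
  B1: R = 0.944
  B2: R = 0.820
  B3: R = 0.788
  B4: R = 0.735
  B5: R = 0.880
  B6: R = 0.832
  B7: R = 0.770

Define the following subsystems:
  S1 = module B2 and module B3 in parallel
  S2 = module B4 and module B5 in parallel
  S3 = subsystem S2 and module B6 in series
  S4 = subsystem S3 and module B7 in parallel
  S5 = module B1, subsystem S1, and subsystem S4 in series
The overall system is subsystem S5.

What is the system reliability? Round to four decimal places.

0.8674

Parallel (B2 and B3): 1 − (1 − 0.820000)(1 − 0.788000) = 0.961840
Parallel (B4 and B5): 1 − (1 − 0.735000)(1 − 0.880000) = 0.968200
Series ([0.968200] and B6): 0.968200 × 0.832000 = 0.805542
Parallel ([0.805542] and B7): 1 − (1 − 0.805542)(1 − 0.770000) = 0.955275
Series (B1, [0.961840], and [0.955275]): 0.944000 × 0.961840 × 0.955275 = 0.8674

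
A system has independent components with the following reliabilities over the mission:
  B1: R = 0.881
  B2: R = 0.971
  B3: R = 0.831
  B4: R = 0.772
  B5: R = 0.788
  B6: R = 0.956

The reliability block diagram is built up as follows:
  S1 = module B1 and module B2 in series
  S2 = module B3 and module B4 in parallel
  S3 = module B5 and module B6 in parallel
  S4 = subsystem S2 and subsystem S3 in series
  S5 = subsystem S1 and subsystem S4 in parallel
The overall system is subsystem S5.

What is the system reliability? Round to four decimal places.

0.9931

Series (B1 and B2): 0.881000 × 0.971000 = 0.855451
Parallel (B3 and B4): 1 − (1 − 0.831000)(1 − 0.772000) = 0.961468
Parallel (B5 and B6): 1 − (1 − 0.788000)(1 − 0.956000) = 0.990672
Series ([0.961468] and [0.990672]): 0.961468 × 0.990672 = 0.952499
Parallel ([0.855451] and [0.952499]): 1 − (1 − 0.855451)(1 − 0.952499) = 0.9931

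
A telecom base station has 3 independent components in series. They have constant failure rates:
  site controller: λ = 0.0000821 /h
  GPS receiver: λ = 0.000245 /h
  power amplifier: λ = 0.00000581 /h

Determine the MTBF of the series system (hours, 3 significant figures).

Series of exponential components: λ_sys = Σ λ_i
λ_sys = 0.0000821 + 0.000245 + 0.00000581 = 3.3291e-04 /h
MTBF = 1 / λ_sys = 3000 h

3000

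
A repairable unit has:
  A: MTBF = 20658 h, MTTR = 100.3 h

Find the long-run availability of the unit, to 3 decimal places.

0.995

A(A) = MTBF/(MTBF+MTTR) = 20658/(20658+100.3) = 0.995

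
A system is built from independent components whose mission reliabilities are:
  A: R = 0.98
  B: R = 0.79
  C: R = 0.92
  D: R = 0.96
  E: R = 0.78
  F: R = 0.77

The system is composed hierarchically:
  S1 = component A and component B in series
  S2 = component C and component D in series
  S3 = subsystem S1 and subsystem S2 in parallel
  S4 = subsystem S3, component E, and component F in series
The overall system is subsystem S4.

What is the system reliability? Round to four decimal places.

Series (A and B): 0.980000 × 0.790000 = 0.774200
Series (C and D): 0.920000 × 0.960000 = 0.883200
Parallel ([0.774200] and [0.883200]): 1 − (1 − 0.774200)(1 − 0.883200) = 0.973627
Series ([0.973627], E, and F): 0.973627 × 0.780000 × 0.770000 = 0.5848

0.5848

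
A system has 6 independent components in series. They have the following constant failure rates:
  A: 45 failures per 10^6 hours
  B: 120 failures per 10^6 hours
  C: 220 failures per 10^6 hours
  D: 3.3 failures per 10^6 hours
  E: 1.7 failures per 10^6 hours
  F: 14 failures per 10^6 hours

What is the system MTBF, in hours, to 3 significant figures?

2480

Series of exponential components: λ_sys = Σ λ_i
λ_sys = 0.000045 + 0.00012 + 0.00022 + 0.0000033 + 0.0000017 + 0.000014 = 4.0400e-04 /h
MTBF = 1 / λ_sys = 2480 h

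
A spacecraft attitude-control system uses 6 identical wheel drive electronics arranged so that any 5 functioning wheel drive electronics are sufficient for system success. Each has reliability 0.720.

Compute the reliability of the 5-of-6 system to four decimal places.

R = Σ_{i=5}^{6} C(6,i) p^i (1−p)^{6−i} with p = 0.720
C(6,5)·0.720^5·0.280^1 = 0.325066
C(6,6)·0.720^6·0.280^0 = 0.139314
Sum = 0.4644

0.4644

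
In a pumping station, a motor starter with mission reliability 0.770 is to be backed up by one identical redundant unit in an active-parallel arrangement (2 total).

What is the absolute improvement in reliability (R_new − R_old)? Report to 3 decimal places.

0.177

R_before = 0.770
R_after = 1 − (1 − 0.770)^2 = 0.947
ΔR = 0.947 − 0.770 = 0.177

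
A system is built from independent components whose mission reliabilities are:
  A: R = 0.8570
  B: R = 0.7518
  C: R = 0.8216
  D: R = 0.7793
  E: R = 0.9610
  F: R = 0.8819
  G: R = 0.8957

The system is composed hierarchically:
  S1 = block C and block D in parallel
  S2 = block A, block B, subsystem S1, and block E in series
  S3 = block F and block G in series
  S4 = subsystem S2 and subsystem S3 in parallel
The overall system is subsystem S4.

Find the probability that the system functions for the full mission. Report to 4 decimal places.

0.9149

Parallel (C and D): 1 − (1 − 0.821600)(1 − 0.779300) = 0.960627
Series (A, B, [0.960627], and E): 0.857000 × 0.751800 × 0.960627 × 0.961000 = 0.594787
Series (F and G): 0.881900 × 0.895700 = 0.789918
Parallel ([0.594787] and [0.789918]): 1 − (1 − 0.594787)(1 − 0.789918) = 0.9149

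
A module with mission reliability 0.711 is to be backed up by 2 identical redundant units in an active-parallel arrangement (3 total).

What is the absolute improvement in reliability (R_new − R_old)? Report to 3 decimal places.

R_before = 0.711
R_after = 1 − (1 − 0.711)^3 = 0.976
ΔR = 0.976 − 0.711 = 0.265

0.265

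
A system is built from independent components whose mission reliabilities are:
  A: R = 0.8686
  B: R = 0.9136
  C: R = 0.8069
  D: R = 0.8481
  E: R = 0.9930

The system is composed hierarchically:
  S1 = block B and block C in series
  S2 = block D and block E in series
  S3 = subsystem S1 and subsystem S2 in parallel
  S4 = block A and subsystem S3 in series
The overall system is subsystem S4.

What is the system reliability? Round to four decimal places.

Series (B and C): 0.913600 × 0.806900 = 0.737184
Series (D and E): 0.848100 × 0.993000 = 0.842163
Parallel ([0.737184] and [0.842163]): 1 − (1 − 0.737184)(1 − 0.842163) = 0.958518
Series (A and [0.958518]): 0.868600 × 0.958518 = 0.8326

0.8326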